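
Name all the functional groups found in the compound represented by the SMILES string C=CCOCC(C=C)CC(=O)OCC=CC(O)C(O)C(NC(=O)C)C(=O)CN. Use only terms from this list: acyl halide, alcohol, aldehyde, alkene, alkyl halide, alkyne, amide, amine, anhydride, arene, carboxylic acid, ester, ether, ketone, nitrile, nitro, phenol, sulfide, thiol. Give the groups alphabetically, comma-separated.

alcohol, alkene, amide, amine, ester, ether, ketone

Working along the chain:
  CH2=CH: C=C double bond → alkene.
  CH2OCH2: C–O–C with sp³ carbons on both sides and no adjacent C=O → ether.
  CH(CH=CH2): pendant –CH=CH2: C=C double bond → alkene.
  CH2COOCH2: –C(=O)–O–C with C on the carbonyl side → ester.
  CH=CH: C=C double bond → alkene.
  CH(OH): –OH on an sp³ carbon → alcohol (secondary).
  CH(OH): –OH on an sp³ carbon → alcohol (secondary).
  CH(NHCOCH3): pendant –NHC(=O)CH3: N bonded to a carbonyl → amide (not amine).
  CO: –C(=O)– with carbon on both sides → ketone.
  CH2NH2: –NH2 on an sp³ carbon with no adjacent C=O → amine.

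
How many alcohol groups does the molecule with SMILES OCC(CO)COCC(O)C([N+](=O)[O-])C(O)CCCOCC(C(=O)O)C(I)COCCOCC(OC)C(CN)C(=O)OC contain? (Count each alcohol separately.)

4

Working along the chain:
  HOCH2: HO– on an sp³ carbon → alcohol.
  CH(CH2OH): pendant –CH2OH on an sp³ backbone C → alcohol.
  CH2OCH2: C–O–C with sp³ carbons on both sides and no adjacent C=O → ether.
  CH(OH): –OH on an sp³ carbon → alcohol (secondary).
  CH(NO2): –NO2 on an sp³ carbon → nitro (the N=O is not a carbonyl).
  CH(OH): –OH on an sp³ carbon → alcohol (secondary).
  CH2OCH2: C–O–C with sp³ carbons on both sides and no adjacent C=O → ether.
  CH(COOH): pendant –COOH: carbonyl C bonded to C and –OH → carboxylic acid.
  CH(I): halogen on an sp³ carbon → alkyl halide.
  CH2OCH2: C–O–C with sp³ carbons on both sides and no adjacent C=O → ether.
  CH2OCH2: C–O–C with sp³ carbons on both sides and no adjacent C=O → ether.
  CH(OCH3): pendant –OCH3: C–O–C with sp³ C, no adjacent C=O → ether.
  CH(CH2NH2): pendant –CH2NH2: N on sp³ C, no adjacent C=O → amine.
  COOCH3: –C(=O)OCH3: carbonyl C bonded to C and to –OCH3 → ester (not ketone + ether).
Alcohol appears at: HOCH2, CH(CH2OH), CH(OH), CH(OH) → 4.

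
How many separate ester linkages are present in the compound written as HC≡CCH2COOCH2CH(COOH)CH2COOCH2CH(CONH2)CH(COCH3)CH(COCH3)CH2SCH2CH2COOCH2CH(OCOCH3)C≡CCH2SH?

Taking each segment in turn:
  HC≡C: C≡C triple bond → alkyne.
  CH2COOCH2: –C(=O)–O–C with C on the carbonyl side → ester.
  CH(COOH): pendant –COOH: carbonyl C bonded to C and –OH → carboxylic acid.
  CH2COOCH2: –C(=O)–O–C with C on the carbonyl side → ester.
  CH(CONH2): pendant –CONH2: carbonyl C bonded to C and N → amide.
  CH(COCH3): pendant –COCH3: carbonyl C bonded to two carbons → ketone.
  CH(COCH3): pendant –COCH3: carbonyl C bonded to two carbons → ketone.
  CH2SCH2: C–S–C linkage → sulfide (thioether).
  CH2COOCH2: –C(=O)–O–C with C on the carbonyl side → ester.
  CH(OCOCH3): pendant –OC(=O)CH3: an acyloxy group → ester.
  C≡C: C≡C triple bond → alkyne.
  CH2SH: –SH on an sp³ carbon → thiol.
Ester appears at: CH2COOCH2, CH2COOCH2, CH2COOCH2, CH(OCOCH3) → 4.

4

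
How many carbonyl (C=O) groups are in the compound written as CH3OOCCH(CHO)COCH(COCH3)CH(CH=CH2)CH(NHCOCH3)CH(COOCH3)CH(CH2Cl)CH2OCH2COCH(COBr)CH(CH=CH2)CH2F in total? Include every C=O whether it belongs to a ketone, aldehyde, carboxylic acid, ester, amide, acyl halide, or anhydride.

CH3OOC: ester, 1 C=O (running total 1).
CH(CHO): aldehyde, 1 C=O (running total 2).
CO: ketone, 1 C=O (running total 3).
CH(COCH3): ketone, 1 C=O (running total 4).
CH(NHCOCH3): amide, 1 C=O (running total 5).
CH(COOCH3): ester, 1 C=O (running total 6).
CO: ketone, 1 C=O (running total 7).
CH(COBr): acyl halide, 1 C=O (running total 8).

8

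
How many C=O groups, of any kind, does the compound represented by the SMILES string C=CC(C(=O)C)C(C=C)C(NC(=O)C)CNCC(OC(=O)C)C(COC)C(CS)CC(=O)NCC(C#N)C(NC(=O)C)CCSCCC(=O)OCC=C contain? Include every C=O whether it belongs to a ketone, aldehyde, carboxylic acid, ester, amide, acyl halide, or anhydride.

CH(COCH3): ketone, 1 C=O (running total 1).
CH(NHCOCH3): amide, 1 C=O (running total 2).
CH(OCOCH3): ester, 1 C=O (running total 3).
CH2CONHCH2: amide, 1 C=O (running total 4).
CH(NHCOCH3): amide, 1 C=O (running total 5).
CH2COOCH2: ester, 1 C=O (running total 6).

6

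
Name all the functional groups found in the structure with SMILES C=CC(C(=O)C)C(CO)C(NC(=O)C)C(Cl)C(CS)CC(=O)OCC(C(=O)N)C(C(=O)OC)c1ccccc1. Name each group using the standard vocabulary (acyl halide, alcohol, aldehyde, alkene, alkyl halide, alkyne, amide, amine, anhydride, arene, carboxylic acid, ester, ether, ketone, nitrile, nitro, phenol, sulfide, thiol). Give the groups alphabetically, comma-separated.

alcohol, alkene, alkyl halide, amide, arene, ester, ketone, thiol

C=C double bond → alkene.
pendant –COCH3: carbonyl C bonded to two carbons → ketone.
pendant –CH2OH on an sp³ backbone C → alcohol.
pendant –NHC(=O)CH3: N bonded to a carbonyl → amide (not amine).
halogen on an sp³ carbon → alkyl halide.
pendant –CH2SH → thiol.
–C(=O)–O–C with C on the carbonyl side → ester.
pendant –CONH2: carbonyl C bonded to C and N → amide.
pendant –COOCH3: carbonyl C bonded to C and –OCH3 → ester.
–C6H5 phenyl ring → arene.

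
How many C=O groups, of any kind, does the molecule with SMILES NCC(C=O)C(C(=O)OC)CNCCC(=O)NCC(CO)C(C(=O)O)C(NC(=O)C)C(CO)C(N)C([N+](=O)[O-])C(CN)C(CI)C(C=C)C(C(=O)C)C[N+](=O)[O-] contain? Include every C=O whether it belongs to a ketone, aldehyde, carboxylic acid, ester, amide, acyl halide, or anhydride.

6

CH(CHO): aldehyde, 1 C=O (running total 1).
CH(COOCH3): ester, 1 C=O (running total 2).
CH2CONHCH2: amide, 1 C=O (running total 3).
CH(COOH): carboxylic acid, 1 C=O (running total 4).
CH(NHCOCH3): amide, 1 C=O (running total 5).
CH(COCH3): ketone, 1 C=O (running total 6).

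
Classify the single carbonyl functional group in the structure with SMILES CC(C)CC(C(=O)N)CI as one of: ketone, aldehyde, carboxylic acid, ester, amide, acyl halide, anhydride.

The carbonyl is in the CH(CONH2) segment: pendant –CONH2: carbonyl C bonded to C and N → amide.

amide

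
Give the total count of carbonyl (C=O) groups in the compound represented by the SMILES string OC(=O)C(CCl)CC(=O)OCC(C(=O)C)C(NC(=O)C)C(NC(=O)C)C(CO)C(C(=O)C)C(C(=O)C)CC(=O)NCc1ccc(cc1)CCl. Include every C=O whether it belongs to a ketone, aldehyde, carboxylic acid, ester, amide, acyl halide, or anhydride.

8

HOOC: carboxylic acid, 1 C=O (running total 1).
CH2COOCH2: ester, 1 C=O (running total 2).
CH(COCH3): ketone, 1 C=O (running total 3).
CH(NHCOCH3): amide, 1 C=O (running total 4).
CH(NHCOCH3): amide, 1 C=O (running total 5).
CH(COCH3): ketone, 1 C=O (running total 6).
CH(COCH3): ketone, 1 C=O (running total 7).
CH2CONHCH2: amide, 1 C=O (running total 8).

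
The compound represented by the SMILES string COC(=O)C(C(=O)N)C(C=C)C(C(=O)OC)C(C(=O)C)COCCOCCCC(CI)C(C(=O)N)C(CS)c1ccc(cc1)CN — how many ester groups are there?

Taking each segment in turn:
  CH3OOC: CH3O–C(=O)–: carbonyl C bonded to C and to –OCH3 → ester (not ketone + ether).
  CH(CONH2): pendant –CONH2: carbonyl C bonded to C and N → amide.
  CH(CH=CH2): pendant –CH=CH2: C=C double bond → alkene.
  CH(COOCH3): pendant –COOCH3: carbonyl C bonded to C and –OCH3 → ester.
  CH(COCH3): pendant –COCH3: carbonyl C bonded to two carbons → ketone.
  CH2OCH2: C–O–C with sp³ carbons on both sides and no adjacent C=O → ether.
  CH2OCH2: C–O–C with sp³ carbons on both sides and no adjacent C=O → ether.
  CH(CH2I): pendant –CH2X: halogen on sp³ carbon → alkyl halide.
  CH(CONH2): pendant –CONH2: carbonyl C bonded to C and N → amide.
  CH(CH2SH): pendant –CH2SH → thiol.
  C6H4: para-disubstituted benzene ring → arene.
  CH2NH2: –NH2 on an sp³ carbon with no adjacent C=O → amine.
Ester appears at: CH3OOC, CH(COOCH3) → 2.

2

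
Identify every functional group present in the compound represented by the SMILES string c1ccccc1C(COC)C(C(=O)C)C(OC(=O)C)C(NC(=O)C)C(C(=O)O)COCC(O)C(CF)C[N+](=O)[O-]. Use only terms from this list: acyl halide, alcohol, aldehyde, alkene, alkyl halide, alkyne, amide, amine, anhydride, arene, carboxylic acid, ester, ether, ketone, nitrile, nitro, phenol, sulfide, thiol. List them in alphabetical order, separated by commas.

alcohol, alkyl halide, amide, arene, carboxylic acid, ester, ether, ketone, nitro

C6H5– phenyl ring → arene.
pendant –CH2OCH3: C–O–C linkage → ether.
pendant –COCH3: carbonyl C bonded to two carbons → ketone.
pendant –OC(=O)CH3: an acyloxy group → ester.
pendant –NHC(=O)CH3: N bonded to a carbonyl → amide (not amine).
pendant –COOH: carbonyl C bonded to C and –OH → carboxylic acid.
C–O–C with sp³ carbons on both sides and no adjacent C=O → ether.
–OH on an sp³ carbon → alcohol (secondary).
pendant –CH2X: halogen on sp³ carbon → alkyl halide.
–NO2 on carbon → nitro group.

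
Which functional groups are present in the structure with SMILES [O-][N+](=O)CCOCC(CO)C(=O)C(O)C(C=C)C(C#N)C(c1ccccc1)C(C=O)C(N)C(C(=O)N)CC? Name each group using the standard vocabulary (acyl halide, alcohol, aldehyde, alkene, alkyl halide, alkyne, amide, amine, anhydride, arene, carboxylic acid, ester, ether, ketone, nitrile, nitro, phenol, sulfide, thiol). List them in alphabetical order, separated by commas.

alcohol, aldehyde, alkene, amide, amine, arene, ether, ketone, nitrile, nitro

Working along the chain:
  O2NCH2: –NO2 on carbon → nitro group.
  CH2OCH2: C–O–C with sp³ carbons on both sides and no adjacent C=O → ether.
  CH(CH2OH): pendant –CH2OH on an sp³ backbone C → alcohol.
  CO: –C(=O)– with carbon on both sides → ketone.
  CH(OH): –OH on an sp³ carbon → alcohol (secondary).
  CH(CH=CH2): pendant –CH=CH2: C=C double bond → alkene.
  CH(CN): pendant –C≡N: nitrile.
  CH(C6H5): pendant –C6H5: benzene ring → arene.
  CH(CHO): pendant –CHO: carbonyl C bonded to C and H → aldehyde.
  CH(NH2): –NH2 on an sp³ carbon with no adjacent C=O → amine.
  CH(CONH2): pendant –CONH2: carbonyl C bonded to C and N → amide.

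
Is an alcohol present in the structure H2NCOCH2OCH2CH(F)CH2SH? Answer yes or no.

Working along the chain:
  H2NCO: –C(=O)NH2: carbonyl C bonded to C and to N → amide (the N is not a separate amine).
  CH2OCH2: C–O–C with sp³ carbons on both sides and no adjacent C=O → ether.
  CH(F): halogen on an sp³ carbon → alkyl halide.
  CH2SH: –SH on an sp³ carbon → thiol.
The groups actually present are: alkyl halide, amide, ether, thiol.

no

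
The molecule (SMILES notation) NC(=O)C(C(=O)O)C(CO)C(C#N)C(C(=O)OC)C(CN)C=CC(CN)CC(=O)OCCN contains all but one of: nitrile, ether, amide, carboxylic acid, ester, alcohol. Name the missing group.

ether

nitrile: present (CH(CN) — pendant –C≡N: nitrile).
amide: present (H2NCO — –C(=O)NH2: carbonyl C bonded to C and to N → amide (the N is not a separate amine)).
carboxylic acid: present (CH(COOH) — pendant –COOH: carbonyl C bonded to C and –OH → carboxylic acid).
ester: present (CH(COOCH3) — pendant –COOCH3: carbonyl C bonded to C and –OCH3 → ester).
alcohol: present (CH(CH2OH) — pendant –CH2OH on an sp³ backbone C → alcohol).
ether: absent. In each of CH(COOCH3) and CH2COOCH2, the C–O–C oxygen is adjacent to a C=O, so it belongs to an ester, not an ether.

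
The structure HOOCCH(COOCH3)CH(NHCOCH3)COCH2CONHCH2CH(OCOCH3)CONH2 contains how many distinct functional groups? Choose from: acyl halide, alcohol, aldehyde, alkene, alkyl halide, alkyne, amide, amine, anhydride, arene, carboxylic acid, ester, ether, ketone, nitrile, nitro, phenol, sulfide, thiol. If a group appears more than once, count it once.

–COOH: carbonyl C bonded to –OH and C → carboxylic acid (the –OH is not a separate alcohol).
pendant –COOCH3: carbonyl C bonded to C and –OCH3 → ester.
pendant –NHC(=O)CH3: N bonded to a carbonyl → amide (not amine).
–C(=O)– with carbon on both sides → ketone.
–C(=O)–N– linkage → amide (the N is not an amine).
pendant –OC(=O)CH3: an acyloxy group → ester.
–C(=O)NH2: carbonyl C bonded to C and to N → amide (the N is not a separate amine).
Distinct types present: amide, carboxylic acid, ester, ketone.

4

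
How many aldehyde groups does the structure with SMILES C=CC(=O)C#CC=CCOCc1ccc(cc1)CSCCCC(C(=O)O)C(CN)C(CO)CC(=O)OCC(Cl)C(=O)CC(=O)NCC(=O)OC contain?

0

C=C double bond → alkene.
–C(=O)– with carbon on both sides → ketone.
C≡C triple bond → alkyne.
C=C double bond → alkene.
C–O–C with sp³ carbons on both sides and no adjacent C=O → ether.
para-disubstituted benzene ring → arene.
C–S–C linkage → sulfide (thioether).
pendant –COOH: carbonyl C bonded to C and –OH → carboxylic acid.
pendant –CH2NH2: N on sp³ C, no adjacent C=O → amine.
pendant –CH2OH on an sp³ backbone C → alcohol.
–C(=O)–O–C with C on the carbonyl side → ester.
halogen on an sp³ carbon → alkyl halide.
–C(=O)– with carbon on both sides → ketone.
–C(=O)–N– linkage → amide (the N is not an amine).
–C(=O)OCH3: carbonyl C bonded to C and to –OCH3 → ester (not ketone + ether).
No segment is a aldehyde: CO is ketone, not aldehyde; CH(COOH) is carboxylic acid, not aldehyde; CH2COOCH2 is ester, not aldehyde. → 0.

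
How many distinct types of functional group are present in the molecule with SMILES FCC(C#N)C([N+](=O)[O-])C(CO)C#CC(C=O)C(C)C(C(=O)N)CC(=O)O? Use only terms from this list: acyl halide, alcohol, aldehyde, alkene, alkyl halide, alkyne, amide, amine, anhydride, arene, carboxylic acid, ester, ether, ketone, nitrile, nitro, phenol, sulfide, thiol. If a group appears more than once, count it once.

Taking each segment in turn:
  FCH2: halogen on an sp³ carbon → alkyl halide.
  CH(CN): pendant –C≡N: nitrile.
  CH(NO2): –NO2 on an sp³ carbon → nitro (the N=O is not a carbonyl).
  CH(CH2OH): pendant –CH2OH on an sp³ backbone C → alcohol.
  C≡C: C≡C triple bond → alkyne.
  CH(CHO): pendant –CHO: carbonyl C bonded to C and H → aldehyde.
  CH(CONH2): pendant –CONH2: carbonyl C bonded to C and N → amide.
  COOH: –COOH: carbonyl C bonded to –OH and C → carboxylic acid (the –OH is not a separate alcohol).
Distinct types present: alcohol, aldehyde, alkyl halide, alkyne, amide, carboxylic acid, nitrile, nitro.

8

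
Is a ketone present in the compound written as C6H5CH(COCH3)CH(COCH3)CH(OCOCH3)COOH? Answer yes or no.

yes

C6H5– phenyl ring → arene.
pendant –COCH3: carbonyl C bonded to two carbons → ketone.
pendant –COCH3: carbonyl C bonded to two carbons → ketone.
pendant –OC(=O)CH3: an acyloxy group → ester.
–COOH: carbonyl C bonded to –OH and C → carboxylic acid (the –OH is not a separate alcohol).
The CH(COCH3) segment supplies the ketone: pendant –COCH3: carbonyl C bonded to two carbons → ketone.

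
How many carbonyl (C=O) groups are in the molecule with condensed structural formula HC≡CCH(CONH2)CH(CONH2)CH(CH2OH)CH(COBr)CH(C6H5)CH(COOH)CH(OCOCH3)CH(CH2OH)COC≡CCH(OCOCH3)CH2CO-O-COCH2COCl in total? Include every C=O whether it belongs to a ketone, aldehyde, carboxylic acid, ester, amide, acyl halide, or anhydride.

CH(CONH2): amide, 1 C=O (running total 1).
CH(CONH2): amide, 1 C=O (running total 2).
CH(COBr): acyl halide, 1 C=O (running total 3).
CH(COOH): carboxylic acid, 1 C=O (running total 4).
CH(OCOCH3): ester, 1 C=O (running total 5).
CO: ketone, 1 C=O (running total 6).
CH(OCOCH3): ester, 1 C=O (running total 7).
CH2CO-O-COCH2: anhydride, 2 C=O (running total 9).
COCl: acyl halide, 1 C=O (running total 10).

10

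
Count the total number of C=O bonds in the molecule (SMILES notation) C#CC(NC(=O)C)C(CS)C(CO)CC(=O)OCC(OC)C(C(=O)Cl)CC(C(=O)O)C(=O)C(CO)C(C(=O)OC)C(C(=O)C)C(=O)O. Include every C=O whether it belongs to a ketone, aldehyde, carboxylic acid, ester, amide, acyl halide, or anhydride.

8

CH(NHCOCH3): amide, 1 C=O (running total 1).
CH2COOCH2: ester, 1 C=O (running total 2).
CH(COCl): acyl halide, 1 C=O (running total 3).
CH(COOH): carboxylic acid, 1 C=O (running total 4).
CO: ketone, 1 C=O (running total 5).
CH(COOCH3): ester, 1 C=O (running total 6).
CH(COCH3): ketone, 1 C=O (running total 7).
COOH: carboxylic acid, 1 C=O (running total 8).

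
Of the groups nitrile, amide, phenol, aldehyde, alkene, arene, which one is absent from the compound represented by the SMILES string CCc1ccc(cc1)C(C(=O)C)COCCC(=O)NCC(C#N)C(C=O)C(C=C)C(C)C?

arene: present (C6H4 — para-disubstituted benzene ring → arene).
alkene: present (CH(CH=CH2) — pendant –CH=CH2: C=C double bond → alkene).
nitrile: present (CH(CN) — pendant –C≡N: nitrile).
aldehyde: present (CH(CHO) — pendant –CHO: carbonyl C bonded to C and H → aldehyde).
amide: present (CH2CONHCH2 — –C(=O)–N– linkage → amide (the N is not an amine)).
phenol: no segment matches this pattern.

phenol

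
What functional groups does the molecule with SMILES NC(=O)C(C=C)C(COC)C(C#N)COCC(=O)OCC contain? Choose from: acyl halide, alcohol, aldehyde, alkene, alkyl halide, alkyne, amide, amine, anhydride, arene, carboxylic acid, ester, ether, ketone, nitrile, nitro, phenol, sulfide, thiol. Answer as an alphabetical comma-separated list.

Taking each segment in turn:
  H2NCO: –C(=O)NH2: carbonyl C bonded to C and to N → amide (the N is not a separate amine).
  CH(CH=CH2): pendant –CH=CH2: C=C double bond → alkene.
  CH(CH2OCH3): pendant –CH2OCH3: C–O–C linkage → ether.
  CH(CN): pendant –C≡N: nitrile.
  CH2OCH2: C–O–C with sp³ carbons on both sides and no adjacent C=O → ether.
  COOCH2CH3: –C(=O)OCH2CH3: carbonyl C bonded to C and to –OEt → ester.

alkene, amide, ester, ether, nitrile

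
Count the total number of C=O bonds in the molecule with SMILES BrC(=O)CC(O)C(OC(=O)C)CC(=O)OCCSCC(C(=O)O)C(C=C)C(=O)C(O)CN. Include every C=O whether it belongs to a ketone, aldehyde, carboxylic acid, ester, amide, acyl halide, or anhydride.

BrCO: acyl halide, 1 C=O (running total 1).
CH(OCOCH3): ester, 1 C=O (running total 2).
CH2COOCH2: ester, 1 C=O (running total 3).
CH(COOH): carboxylic acid, 1 C=O (running total 4).
CO: ketone, 1 C=O (running total 5).

5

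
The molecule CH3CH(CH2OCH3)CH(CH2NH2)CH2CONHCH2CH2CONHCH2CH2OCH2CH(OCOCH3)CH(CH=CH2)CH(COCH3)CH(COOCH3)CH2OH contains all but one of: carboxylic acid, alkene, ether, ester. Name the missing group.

ether: present (CH(CH2OCH3) — pendant –CH2OCH3: C–O–C linkage → ether).
ester: present (CH(OCOCH3) — pendant –OC(=O)CH3: an acyloxy group → ester).
alkene: present (CH(CH=CH2) — pendant –CH=CH2: C=C double bond → alkene).
carboxylic acid: absent. In each of CH(OCOCH3) and CH(COOCH3), the acyl oxygen is bonded to carbon (–O–C), not to H, so this is an ester. In CH2CONHCH2, the carbonyl is bonded to nitrogen, not to –OH; that is an amide.

carboxylic acid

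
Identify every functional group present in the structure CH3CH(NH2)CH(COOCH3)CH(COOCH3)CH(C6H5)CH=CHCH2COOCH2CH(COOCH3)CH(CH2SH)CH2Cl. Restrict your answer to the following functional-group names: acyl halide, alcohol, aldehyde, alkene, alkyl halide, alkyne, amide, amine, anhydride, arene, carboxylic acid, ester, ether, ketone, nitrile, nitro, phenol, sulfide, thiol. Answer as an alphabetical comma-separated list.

–NH2 on an sp³ carbon with no adjacent C=O → amine.
pendant –COOCH3: carbonyl C bonded to C and –OCH3 → ester.
pendant –COOCH3: carbonyl C bonded to C and –OCH3 → ester.
pendant –C6H5: benzene ring → arene.
C=C double bond → alkene.
–C(=O)–O–C with C on the carbonyl side → ester.
pendant –COOCH3: carbonyl C bonded to C and –OCH3 → ester.
pendant –CH2SH → thiol.
halogen on an sp³ carbon → alkyl halide.

alkene, alkyl halide, amine, arene, ester, thiol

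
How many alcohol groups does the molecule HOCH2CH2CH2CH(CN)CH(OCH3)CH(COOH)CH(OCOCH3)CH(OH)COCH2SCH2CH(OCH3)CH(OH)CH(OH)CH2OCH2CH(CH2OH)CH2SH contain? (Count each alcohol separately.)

5

Reading the structure from left to right:
  HOCH2: HO– on an sp³ carbon → alcohol.
  CH(CN): pendant –C≡N: nitrile.
  CH(OCH3): pendant –OCH3: C–O–C with sp³ C, no adjacent C=O → ether.
  CH(COOH): pendant –COOH: carbonyl C bonded to C and –OH → carboxylic acid.
  CH(OCOCH3): pendant –OC(=O)CH3: an acyloxy group → ester.
  CH(OH): –OH on an sp³ carbon → alcohol (secondary).
  CO: –C(=O)– with carbon on both sides → ketone.
  CH2SCH2: C–S–C linkage → sulfide (thioether).
  CH(OCH3): pendant –OCH3: C–O–C with sp³ C, no adjacent C=O → ether.
  CH(OH): –OH on an sp³ carbon → alcohol (secondary).
  CH(OH): –OH on an sp³ carbon → alcohol (secondary).
  CH2OCH2: C–O–C with sp³ carbons on both sides and no adjacent C=O → ether.
  CH(CH2OH): pendant –CH2OH on an sp³ backbone C → alcohol.
  CH2SH: –SH on an sp³ carbon → thiol.
Alcohol appears at: HOCH2, CH(OH), CH(OH), CH(OH), CH(CH2OH) → 5.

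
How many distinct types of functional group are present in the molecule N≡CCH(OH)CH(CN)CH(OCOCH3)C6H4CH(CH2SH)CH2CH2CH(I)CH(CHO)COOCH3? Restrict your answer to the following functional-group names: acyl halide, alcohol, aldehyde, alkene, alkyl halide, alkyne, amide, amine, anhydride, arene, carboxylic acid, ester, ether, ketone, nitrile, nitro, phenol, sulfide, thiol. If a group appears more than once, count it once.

N≡C–: carbon triple-bonded to nitrogen → nitrile.
–OH on an sp³ carbon → alcohol (secondary).
pendant –C≡N: nitrile.
pendant –OC(=O)CH3: an acyloxy group → ester.
para-disubstituted benzene ring → arene.
pendant –CH2SH → thiol.
halogen on an sp³ carbon → alkyl halide.
pendant –CHO: carbonyl C bonded to C and H → aldehyde.
–C(=O)OCH3: carbonyl C bonded to C and to –OCH3 → ester (not ketone + ether).
Distinct types present: alcohol, aldehyde, alkyl halide, arene, ester, nitrile, thiol.

7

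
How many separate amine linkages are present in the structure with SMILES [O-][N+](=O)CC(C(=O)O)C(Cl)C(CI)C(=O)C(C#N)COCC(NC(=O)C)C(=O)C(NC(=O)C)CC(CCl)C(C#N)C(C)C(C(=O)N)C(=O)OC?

0

–NO2 on carbon → nitro group.
pendant –COOH: carbonyl C bonded to C and –OH → carboxylic acid.
halogen on an sp³ carbon → alkyl halide.
pendant –CH2X: halogen on sp³ carbon → alkyl halide.
–C(=O)– with carbon on both sides → ketone.
pendant –C≡N: nitrile.
C–O–C with sp³ carbons on both sides and no adjacent C=O → ether.
pendant –NHC(=O)CH3: N bonded to a carbonyl → amide (not amine).
–C(=O)– with carbon on both sides → ketone.
pendant –NHC(=O)CH3: N bonded to a carbonyl → amide (not amine).
pendant –CH2X: halogen on sp³ carbon → alkyl halide.
pendant –C≡N: nitrile.
pendant –CONH2: carbonyl C bonded to C and N → amide.
–C(=O)OCH3: carbonyl C bonded to C and to –OCH3 → ester (not ketone + ether).
No segment is a amine: O2NCH2 is nitro, not amine; CH(CN) is nitrile, not amine; CH(NHCOCH3) is amide, not amine. → 0.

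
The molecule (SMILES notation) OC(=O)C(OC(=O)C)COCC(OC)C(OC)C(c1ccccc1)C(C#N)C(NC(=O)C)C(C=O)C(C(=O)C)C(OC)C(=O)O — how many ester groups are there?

Taking each segment in turn:
  HOOC: –COOH: carbonyl C bonded to –OH and C → carboxylic acid (the –OH is not a separate alcohol).
  CH(OCOCH3): pendant –OC(=O)CH3: an acyloxy group → ester.
  CH2OCH2: C–O–C with sp³ carbons on both sides and no adjacent C=O → ether.
  CH(OCH3): pendant –OCH3: C–O–C with sp³ C, no adjacent C=O → ether.
  CH(OCH3): pendant –OCH3: C–O–C with sp³ C, no adjacent C=O → ether.
  CH(C6H5): pendant –C6H5: benzene ring → arene.
  CH(CN): pendant –C≡N: nitrile.
  CH(NHCOCH3): pendant –NHC(=O)CH3: N bonded to a carbonyl → amide (not amine).
  CH(CHO): pendant –CHO: carbonyl C bonded to C and H → aldehyde.
  CH(COCH3): pendant –COCH3: carbonyl C bonded to two carbons → ketone.
  CH(OCH3): pendant –OCH3: C–O–C with sp³ C, no adjacent C=O → ether.
  COOH: –COOH: carbonyl C bonded to –OH and C → carboxylic acid (the –OH is not a separate alcohol).
Ester appears at: CH(OCOCH3) → 1.

1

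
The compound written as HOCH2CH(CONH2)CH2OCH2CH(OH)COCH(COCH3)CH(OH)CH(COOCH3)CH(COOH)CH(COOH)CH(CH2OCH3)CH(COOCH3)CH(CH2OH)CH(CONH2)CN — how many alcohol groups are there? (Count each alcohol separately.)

Taking each segment in turn:
  HOCH2: HO– on an sp³ carbon → alcohol.
  CH(CONH2): pendant –CONH2: carbonyl C bonded to C and N → amide.
  CH2OCH2: C–O–C with sp³ carbons on both sides and no adjacent C=O → ether.
  CH(OH): –OH on an sp³ carbon → alcohol (secondary).
  CO: –C(=O)– with carbon on both sides → ketone.
  CH(COCH3): pendant –COCH3: carbonyl C bonded to two carbons → ketone.
  CH(OH): –OH on an sp³ carbon → alcohol (secondary).
  CH(COOCH3): pendant –COOCH3: carbonyl C bonded to C and –OCH3 → ester.
  CH(COOH): pendant –COOH: carbonyl C bonded to C and –OH → carboxylic acid.
  CH(COOH): pendant –COOH: carbonyl C bonded to C and –OH → carboxylic acid.
  CH(CH2OCH3): pendant –CH2OCH3: C–O–C linkage → ether.
  CH(COOCH3): pendant –COOCH3: carbonyl C bonded to C and –OCH3 → ester.
  CH(CH2OH): pendant –CH2OH on an sp³ backbone C → alcohol.
  CH(CONH2): pendant –CONH2: carbonyl C bonded to C and N → amide.
  CN: –C≡N: carbon triple-bonded to nitrogen → nitrile.
Alcohol appears at: HOCH2, CH(OH), CH(OH), CH(CH2OH) → 4.

4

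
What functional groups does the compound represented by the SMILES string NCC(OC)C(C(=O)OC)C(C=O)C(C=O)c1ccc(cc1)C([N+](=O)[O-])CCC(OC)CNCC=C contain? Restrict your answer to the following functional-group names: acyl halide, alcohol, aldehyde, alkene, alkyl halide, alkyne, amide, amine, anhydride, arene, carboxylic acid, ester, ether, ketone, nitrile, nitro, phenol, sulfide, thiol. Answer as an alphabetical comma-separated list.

Working along the chain:
  H2NCH2: –NH2 on an sp³ carbon with no adjacent C=O → amine.
  CH(OCH3): pendant –OCH3: C–O–C with sp³ C, no adjacent C=O → ether.
  CH(COOCH3): pendant –COOCH3: carbonyl C bonded to C and –OCH3 → ester.
  CH(CHO): pendant –CHO: carbonyl C bonded to C and H → aldehyde.
  CH(CHO): pendant –CHO: carbonyl C bonded to C and H → aldehyde.
  C6H4: para-disubstituted benzene ring → arene.
  CH(NO2): –NO2 on an sp³ carbon → nitro (the N=O is not a carbonyl).
  CH(OCH3): pendant –OCH3: C–O–C with sp³ C, no adjacent C=O → ether.
  CH2NHCH2: C–N–C with sp³ carbons and no adjacent C=O → amine (secondary).
  CH=CH2: C=C double bond → alkene.

aldehyde, alkene, amine, arene, ester, ether, nitro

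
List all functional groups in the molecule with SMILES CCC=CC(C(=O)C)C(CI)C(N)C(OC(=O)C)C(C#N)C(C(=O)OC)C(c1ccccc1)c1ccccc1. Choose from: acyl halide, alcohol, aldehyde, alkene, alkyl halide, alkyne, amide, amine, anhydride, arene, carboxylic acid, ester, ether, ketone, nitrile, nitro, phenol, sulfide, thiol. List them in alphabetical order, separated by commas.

Working along the chain:
  CH=CH: C=C double bond → alkene.
  CH(COCH3): pendant –COCH3: carbonyl C bonded to two carbons → ketone.
  CH(CH2I): pendant –CH2X: halogen on sp³ carbon → alkyl halide.
  CH(NH2): –NH2 on an sp³ carbon with no adjacent C=O → amine.
  CH(OCOCH3): pendant –OC(=O)CH3: an acyloxy group → ester.
  CH(CN): pendant –C≡N: nitrile.
  CH(COOCH3): pendant –COOCH3: carbonyl C bonded to C and –OCH3 → ester.
  CH(C6H5): pendant –C6H5: benzene ring → arene.
  C6H5: –C6H5 phenyl ring → arene.

alkene, alkyl halide, amine, arene, ester, ketone, nitrile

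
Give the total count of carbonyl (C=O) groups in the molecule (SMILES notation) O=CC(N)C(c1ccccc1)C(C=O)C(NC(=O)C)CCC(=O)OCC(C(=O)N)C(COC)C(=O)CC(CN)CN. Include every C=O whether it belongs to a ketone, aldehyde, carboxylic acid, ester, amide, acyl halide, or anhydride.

OHC: aldehyde, 1 C=O (running total 1).
CH(CHO): aldehyde, 1 C=O (running total 2).
CH(NHCOCH3): amide, 1 C=O (running total 3).
CH2COOCH2: ester, 1 C=O (running total 4).
CH(CONH2): amide, 1 C=O (running total 5).
CO: ketone, 1 C=O (running total 6).

6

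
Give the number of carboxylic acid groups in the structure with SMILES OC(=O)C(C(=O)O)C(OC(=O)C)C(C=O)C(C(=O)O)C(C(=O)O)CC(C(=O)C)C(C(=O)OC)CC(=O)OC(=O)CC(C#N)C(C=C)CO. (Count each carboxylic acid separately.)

4

Reading the structure from left to right:
  HOOC: –COOH: carbonyl C bonded to –OH and C → carboxylic acid (the –OH is not a separate alcohol).
  CH(COOH): pendant –COOH: carbonyl C bonded to C and –OH → carboxylic acid.
  CH(OCOCH3): pendant –OC(=O)CH3: an acyloxy group → ester.
  CH(CHO): pendant –CHO: carbonyl C bonded to C and H → aldehyde.
  CH(COOH): pendant –COOH: carbonyl C bonded to C and –OH → carboxylic acid.
  CH(COOH): pendant –COOH: carbonyl C bonded to C and –OH → carboxylic acid.
  CH(COCH3): pendant –COCH3: carbonyl C bonded to two carbons → ketone.
  CH(COOCH3): pendant –COOCH3: carbonyl C bonded to C and –OCH3 → ester.
  CH2CO-O-COCH2: two acyl groups sharing one oxygen, –C(=O)–O–C(=O)– → anhydride.
  CH(CN): pendant –C≡N: nitrile.
  CH(CH=CH2): pendant –CH=CH2: C=C double bond → alkene.
  CH2OH: –OH on an sp³ carbon → alcohol.
Carboxylic acid appears at: HOOC, CH(COOH), CH(COOH), CH(COOH) → 4.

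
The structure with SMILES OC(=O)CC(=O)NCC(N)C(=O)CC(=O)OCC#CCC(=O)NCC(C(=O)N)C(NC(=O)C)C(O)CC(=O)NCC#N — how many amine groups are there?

Reading the structure from left to right:
  HOOC: –COOH: carbonyl C bonded to –OH and C → carboxylic acid (the –OH is not a separate alcohol).
  CH2CONHCH2: –C(=O)–N– linkage → amide (the N is not an amine).
  CH(NH2): –NH2 on an sp³ carbon with no adjacent C=O → amine.
  CO: –C(=O)– with carbon on both sides → ketone.
  CH2COOCH2: –C(=O)–O–C with C on the carbonyl side → ester.
  C≡C: C≡C triple bond → alkyne.
  CH2CONHCH2: –C(=O)–N– linkage → amide (the N is not an amine).
  CH(CONH2): pendant –CONH2: carbonyl C bonded to C and N → amide.
  CH(NHCOCH3): pendant –NHC(=O)CH3: N bonded to a carbonyl → amide (not amine).
  CH(OH): –OH on an sp³ carbon → alcohol (secondary).
  CH2CONHCH2: –C(=O)–N– linkage → amide (the N is not an amine).
  CN: –C≡N: carbon triple-bonded to nitrogen → nitrile.
Amine appears at: CH(NH2) → 1.

1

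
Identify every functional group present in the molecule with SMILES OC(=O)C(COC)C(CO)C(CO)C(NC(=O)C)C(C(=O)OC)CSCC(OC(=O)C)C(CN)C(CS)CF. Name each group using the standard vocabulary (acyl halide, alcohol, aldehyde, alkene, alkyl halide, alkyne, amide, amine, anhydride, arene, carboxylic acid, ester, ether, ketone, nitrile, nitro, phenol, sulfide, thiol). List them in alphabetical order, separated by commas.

alcohol, alkyl halide, amide, amine, carboxylic acid, ester, ether, sulfide, thiol

Working along the chain:
  HOOC: –COOH: carbonyl C bonded to –OH and C → carboxylic acid (the –OH is not a separate alcohol).
  CH(CH2OCH3): pendant –CH2OCH3: C–O–C linkage → ether.
  CH(CH2OH): pendant –CH2OH on an sp³ backbone C → alcohol.
  CH(CH2OH): pendant –CH2OH on an sp³ backbone C → alcohol.
  CH(NHCOCH3): pendant –NHC(=O)CH3: N bonded to a carbonyl → amide (not amine).
  CH(COOCH3): pendant –COOCH3: carbonyl C bonded to C and –OCH3 → ester.
  CH2SCH2: C–S–C linkage → sulfide (thioether).
  CH(OCOCH3): pendant –OC(=O)CH3: an acyloxy group → ester.
  CH(CH2NH2): pendant –CH2NH2: N on sp³ C, no adjacent C=O → amine.
  CH(CH2SH): pendant –CH2SH → thiol.
  CH2F: halogen on an sp³ carbon → alkyl halide.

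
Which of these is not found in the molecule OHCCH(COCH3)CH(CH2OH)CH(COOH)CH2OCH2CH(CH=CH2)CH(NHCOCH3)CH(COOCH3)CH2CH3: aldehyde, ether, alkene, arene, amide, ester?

arene

ester: present (CH(COOCH3) — pendant –COOCH3: carbonyl C bonded to C and –OCH3 → ester).
amide: present (CH(NHCOCH3) — pendant –NHC(=O)CH3: N bonded to a carbonyl → amide (not amine)).
aldehyde: present (OHC — terminal –CHO: carbonyl C bonded to H and C → aldehyde).
alkene: present (CH(CH=CH2) — pendant –CH=CH2: C=C double bond → alkene).
ether: present (CH2OCH2 — C–O–C with sp³ carbons on both sides and no adjacent C=O → ether).
arene: no segment matches this pattern.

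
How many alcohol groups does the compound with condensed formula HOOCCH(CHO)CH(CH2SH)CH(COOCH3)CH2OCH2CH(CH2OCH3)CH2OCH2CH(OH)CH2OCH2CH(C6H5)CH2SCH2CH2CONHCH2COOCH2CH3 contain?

Working along the chain:
  HOOC: –COOH: carbonyl C bonded to –OH and C → carboxylic acid (the –OH is not a separate alcohol).
  CH(CHO): pendant –CHO: carbonyl C bonded to C and H → aldehyde.
  CH(CH2SH): pendant –CH2SH → thiol.
  CH(COOCH3): pendant –COOCH3: carbonyl C bonded to C and –OCH3 → ester.
  CH2OCH2: C–O–C with sp³ carbons on both sides and no adjacent C=O → ether.
  CH(CH2OCH3): pendant –CH2OCH3: C–O–C linkage → ether.
  CH2OCH2: C–O–C with sp³ carbons on both sides and no adjacent C=O → ether.
  CH(OH): –OH on an sp³ carbon → alcohol (secondary).
  CH2OCH2: C–O–C with sp³ carbons on both sides and no adjacent C=O → ether.
  CH(C6H5): pendant –C6H5: benzene ring → arene.
  CH2SCH2: C–S–C linkage → sulfide (thioether).
  CH2CONHCH2: –C(=O)–N– linkage → amide (the N is not an amine).
  COOCH2CH3: –C(=O)OCH2CH3: carbonyl C bonded to C and to –OEt → ester.
Alcohol appears at: CH(OH) → 1.

1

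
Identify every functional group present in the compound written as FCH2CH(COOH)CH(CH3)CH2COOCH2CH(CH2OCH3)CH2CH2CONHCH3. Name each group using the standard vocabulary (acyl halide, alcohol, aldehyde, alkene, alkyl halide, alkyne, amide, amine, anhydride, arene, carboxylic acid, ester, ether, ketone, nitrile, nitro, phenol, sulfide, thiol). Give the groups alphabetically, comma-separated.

Working along the chain:
  FCH2: halogen on an sp³ carbon → alkyl halide.
  CH(COOH): pendant –COOH: carbonyl C bonded to C and –OH → carboxylic acid.
  CH2COOCH2: –C(=O)–O–C with C on the carbonyl side → ester.
  CH(CH2OCH3): pendant –CH2OCH3: C–O–C linkage → ether.
  CONHCH3: –C(=O)NHCH3: carbonyl C bonded to C and to N → amide (the N is not an amine).

alkyl halide, amide, carboxylic acid, ester, ether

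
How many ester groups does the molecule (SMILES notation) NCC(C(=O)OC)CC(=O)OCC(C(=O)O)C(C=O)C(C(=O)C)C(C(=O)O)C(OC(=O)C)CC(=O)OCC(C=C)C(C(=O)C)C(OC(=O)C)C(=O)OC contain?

–NH2 on an sp³ carbon with no adjacent C=O → amine.
pendant –COOCH3: carbonyl C bonded to C and –OCH3 → ester.
–C(=O)–O–C with C on the carbonyl side → ester.
pendant –COOH: carbonyl C bonded to C and –OH → carboxylic acid.
pendant –CHO: carbonyl C bonded to C and H → aldehyde.
pendant –COCH3: carbonyl C bonded to two carbons → ketone.
pendant –COOH: carbonyl C bonded to C and –OH → carboxylic acid.
pendant –OC(=O)CH3: an acyloxy group → ester.
–C(=O)–O–C with C on the carbonyl side → ester.
pendant –CH=CH2: C=C double bond → alkene.
pendant –COCH3: carbonyl C bonded to two carbons → ketone.
pendant –OC(=O)CH3: an acyloxy group → ester.
–C(=O)OCH3: carbonyl C bonded to C and to –OCH3 → ester (not ketone + ether).
Ester appears at: CH(COOCH3), CH2COOCH2, CH(OCOCH3), CH2COOCH2, CH(OCOCH3), COOCH3 → 6.

6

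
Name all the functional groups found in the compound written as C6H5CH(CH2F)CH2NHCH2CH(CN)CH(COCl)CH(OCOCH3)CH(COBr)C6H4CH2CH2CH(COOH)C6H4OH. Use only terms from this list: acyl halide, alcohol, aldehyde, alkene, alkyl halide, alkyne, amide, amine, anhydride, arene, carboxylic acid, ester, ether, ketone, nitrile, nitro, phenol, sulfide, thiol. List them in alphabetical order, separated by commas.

acyl halide, alkyl halide, amine, arene, carboxylic acid, ester, nitrile, phenol

Working along the chain:
  C6H5: C6H5– phenyl ring → arene.
  CH(CH2F): pendant –CH2X: halogen on sp³ carbon → alkyl halide.
  CH2NHCH2: C–N–C with sp³ carbons and no adjacent C=O → amine (secondary).
  CH(CN): pendant –C≡N: nitrile.
  CH(COCl): pendant –C(=O)X: carbonyl C bonded to C and halogen → acyl halide.
  CH(OCOCH3): pendant –OC(=O)CH3: an acyloxy group → ester.
  CH(COBr): pendant –C(=O)X: carbonyl C bonded to C and halogen → acyl halide.
  C6H4: para-disubstituted benzene ring → arene.
  CH(COOH): pendant –COOH: carbonyl C bonded to C and –OH → carboxylic acid.
  C6H4OH: –OH attached directly to an aromatic ring → phenol (not alcohol); the ring itself is an arene.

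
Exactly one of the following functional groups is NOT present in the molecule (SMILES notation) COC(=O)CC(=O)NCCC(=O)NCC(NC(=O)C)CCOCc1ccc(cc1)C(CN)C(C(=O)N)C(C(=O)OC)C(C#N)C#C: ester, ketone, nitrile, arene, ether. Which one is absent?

ester: present (CH3OOC — CH3O–C(=O)–: carbonyl C bonded to C and to –OCH3 → ester (not ketone + ether)).
nitrile: present (CH(CN) — pendant –C≡N: nitrile).
ether: present (CH2OCH2 — C–O–C with sp³ carbons on both sides and no adjacent C=O → ether).
arene: present (C6H4 — para-disubstituted benzene ring → arene).
ketone: absent. In each of CH3OOC and CH(COOCH3), the C=O is bonded to an –O–C group, which defines an ester, not a ketone. In each of CH2CONHCH2, CH(NHCOCH3) and CH(CONH2), the C=O is bonded to nitrogen, which defines an amide, not a ketone.

ketone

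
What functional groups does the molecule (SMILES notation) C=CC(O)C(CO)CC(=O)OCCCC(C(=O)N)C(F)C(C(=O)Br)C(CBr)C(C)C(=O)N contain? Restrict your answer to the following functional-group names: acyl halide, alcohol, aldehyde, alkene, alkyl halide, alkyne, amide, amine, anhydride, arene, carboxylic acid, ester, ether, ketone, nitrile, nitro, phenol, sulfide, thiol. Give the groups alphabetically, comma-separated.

acyl halide, alcohol, alkene, alkyl halide, amide, ester

C=C double bond → alkene.
–OH on an sp³ carbon → alcohol (secondary).
pendant –CH2OH on an sp³ backbone C → alcohol.
–C(=O)–O–C with C on the carbonyl side → ester.
pendant –CONH2: carbonyl C bonded to C and N → amide.
halogen on an sp³ carbon → alkyl halide.
pendant –C(=O)X: carbonyl C bonded to C and halogen → acyl halide.
pendant –CH2X: halogen on sp³ carbon → alkyl halide.
–C(=O)NH2: carbonyl C bonded to C and to N → amide (the N is not a separate amine).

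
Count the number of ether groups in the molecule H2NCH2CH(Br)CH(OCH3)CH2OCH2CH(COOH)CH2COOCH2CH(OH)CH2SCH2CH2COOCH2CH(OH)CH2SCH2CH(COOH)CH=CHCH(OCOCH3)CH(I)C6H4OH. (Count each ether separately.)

2

Taking each segment in turn:
  H2NCH2: –NH2 on an sp³ carbon with no adjacent C=O → amine.
  CH(Br): halogen on an sp³ carbon → alkyl halide.
  CH(OCH3): pendant –OCH3: C–O–C with sp³ C, no adjacent C=O → ether.
  CH2OCH2: C–O–C with sp³ carbons on both sides and no adjacent C=O → ether.
  CH(COOH): pendant –COOH: carbonyl C bonded to C and –OH → carboxylic acid.
  CH2COOCH2: –C(=O)–O–C with C on the carbonyl side → ester.
  CH(OH): –OH on an sp³ carbon → alcohol (secondary).
  CH2SCH2: C–S–C linkage → sulfide (thioether).
  CH2COOCH2: –C(=O)–O–C with C on the carbonyl side → ester.
  CH(OH): –OH on an sp³ carbon → alcohol (secondary).
  CH2SCH2: C–S–C linkage → sulfide (thioether).
  CH(COOH): pendant –COOH: carbonyl C bonded to C and –OH → carboxylic acid.
  CH=CH: C=C double bond → alkene.
  CH(OCOCH3): pendant –OC(=O)CH3: an acyloxy group → ester.
  CH(I): halogen on an sp³ carbon → alkyl halide.
  C6H4OH: –OH attached directly to an aromatic ring → phenol (not alcohol); the ring itself is an arene.
Ether appears at: CH(OCH3), CH2OCH2 → 2.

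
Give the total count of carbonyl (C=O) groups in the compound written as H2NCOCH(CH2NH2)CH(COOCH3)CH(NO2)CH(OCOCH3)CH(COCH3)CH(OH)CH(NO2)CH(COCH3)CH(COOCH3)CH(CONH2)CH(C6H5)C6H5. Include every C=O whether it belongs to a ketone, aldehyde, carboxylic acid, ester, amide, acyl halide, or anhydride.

H2NCO: amide, 1 C=O (running total 1).
CH(COOCH3): ester, 1 C=O (running total 2).
CH(OCOCH3): ester, 1 C=O (running total 3).
CH(COCH3): ketone, 1 C=O (running total 4).
CH(COCH3): ketone, 1 C=O (running total 5).
CH(COOCH3): ester, 1 C=O (running total 6).
CH(CONH2): amide, 1 C=O (running total 7).

7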